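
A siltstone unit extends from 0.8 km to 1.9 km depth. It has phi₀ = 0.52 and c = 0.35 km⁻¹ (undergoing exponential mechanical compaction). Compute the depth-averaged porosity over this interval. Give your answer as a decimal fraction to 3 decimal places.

⟨phi⟩ = (1/(d₂−d₁)) ∫ phi₀ e^(−cd) dd = phi₀·(e^(−c·d₁) − e^(−c·d₂)) / (c·(d₂−d₁))
e^(−0.35×0.8) = 0.7558; e^(−0.35×1.9) = 0.5143
⟨phi⟩ = 0.52 × (0.7558 − 0.5143) / (0.35 × 1.1) = 0.52 × 0.6273 = 0.3262

0.326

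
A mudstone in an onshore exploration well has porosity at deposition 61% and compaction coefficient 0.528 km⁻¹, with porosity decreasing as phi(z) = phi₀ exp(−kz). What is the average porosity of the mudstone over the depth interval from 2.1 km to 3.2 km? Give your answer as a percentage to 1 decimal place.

⟨phi⟩ = (1/(z₂−z₁)) ∫ phi₀ e^(−kz) dz = phi₀·(e^(−k·z₁) − e^(−k·z₂)) / (k·(z₂−z₁))
e^(−0.528×2.1) = 0.3300; e^(−0.528×3.2) = 0.1846
⟨phi⟩ = 0.61 × (0.3300 − 0.1846) / (0.528 × 1.1) = 0.61 × 0.2503 = 0.1527

15.3%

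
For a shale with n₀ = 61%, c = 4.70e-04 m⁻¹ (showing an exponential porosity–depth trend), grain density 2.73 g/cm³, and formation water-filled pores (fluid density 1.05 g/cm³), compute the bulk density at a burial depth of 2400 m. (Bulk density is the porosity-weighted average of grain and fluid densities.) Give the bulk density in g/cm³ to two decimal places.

Working in km (1 km = 1000 m; c in km⁻¹ = c in m⁻¹ × 1000):
Porosity at depth: n = 0.61·exp(−0.47×2.4) = 0.61×0.3237 = 0.1974
Bulk density: ρ_b = (1−n)ρ_g + n·ρ_f = 0.8026×2.73 + 0.1974×1.05
       = 2.191 + 0.207 = 2.398 g/cm³

2.40 g/cm³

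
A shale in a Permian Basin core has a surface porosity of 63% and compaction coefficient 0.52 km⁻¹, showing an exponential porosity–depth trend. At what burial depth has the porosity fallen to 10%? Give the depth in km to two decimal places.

Invert Athy's law: d = ln(phi₀/phi) / c
d = ln(0.63/0.1) / 0.52 = ln(6.3) / 0.52 = 1.8405 / 0.52 = 3.540 km

3.54 km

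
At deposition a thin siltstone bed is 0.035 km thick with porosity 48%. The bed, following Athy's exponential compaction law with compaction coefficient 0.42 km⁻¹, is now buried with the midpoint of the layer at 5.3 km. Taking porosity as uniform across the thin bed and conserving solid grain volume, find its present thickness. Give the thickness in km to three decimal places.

Porosity at 5.3 km: φ = 0.48·exp(−0.42×5.3) = 0.0518
Solid-volume conservation: h(1−φ) = h₀(1−φ₀) ⇒ h = h₀·(1−φ₀)/(1−φ)
h = 0.035 × (1 − 0.48)/(1 − 0.0518) = 0.035 × 0.5484 = 0.0192 km

0.019 km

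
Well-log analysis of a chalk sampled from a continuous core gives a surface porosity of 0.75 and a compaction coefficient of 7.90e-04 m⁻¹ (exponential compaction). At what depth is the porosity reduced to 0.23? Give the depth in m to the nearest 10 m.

Working in km (1 km = 1000 m; k in km⁻¹ = k in m⁻¹ × 1000):
Invert Athy's law: d = ln(phi₀/phi) / k
d = ln(0.75/0.23) / 0.79 = ln(3.261) / 0.79 = 1.1820 / 0.79 = 1.496 km

1500 m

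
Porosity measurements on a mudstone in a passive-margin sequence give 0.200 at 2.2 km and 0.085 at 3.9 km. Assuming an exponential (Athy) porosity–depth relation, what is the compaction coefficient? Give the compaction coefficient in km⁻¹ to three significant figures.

0.503 km⁻¹

Athy: phi(d) = phi₀ e^(−βd) ⇒ phi₁/phi₂ = e^{β(d₂−d₁)} ⇒ β = ln(phi₁/phi₂)/(d₂−d₁)
β = ln(0.2/0.085) / (3.9 − 2.2) = ln(2.353) / 1.7 = 0.8557 / 1.7 = 0.5033 km⁻¹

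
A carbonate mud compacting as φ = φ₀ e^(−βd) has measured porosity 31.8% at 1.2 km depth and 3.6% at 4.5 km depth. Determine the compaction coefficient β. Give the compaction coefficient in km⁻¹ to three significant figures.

Athy: φ(d) = φ₀ e^(−βd) ⇒ φ₁/φ₂ = e^{β(d₂−d₁)} ⇒ β = ln(φ₁/φ₂)/(d₂−d₁)
β = ln(0.318/0.036) / (4.5 − 1.2) = ln(8.833) / 3.3 = 2.1785 / 3.3 = 0.6602 km⁻¹

0.660 km⁻¹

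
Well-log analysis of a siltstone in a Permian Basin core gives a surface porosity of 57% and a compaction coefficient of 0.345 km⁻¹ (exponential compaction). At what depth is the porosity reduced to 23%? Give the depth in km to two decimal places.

Invert Athy's law: d = ln(phi₀/phi) / β
d = ln(0.57/0.23) / 0.345 = ln(2.478) / 0.345 = 0.9076 / 0.345 = 2.631 km

2.63 km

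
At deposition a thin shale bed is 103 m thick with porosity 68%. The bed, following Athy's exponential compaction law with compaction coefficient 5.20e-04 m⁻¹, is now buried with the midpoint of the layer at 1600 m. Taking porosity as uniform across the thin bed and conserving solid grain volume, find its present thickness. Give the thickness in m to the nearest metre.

47 m

Working in km (1 km = 1000 m; k in km⁻¹ = k in m⁻¹ × 1000):
Porosity at 1.6 km: n = 0.68·exp(−0.52×1.6) = 0.2959
Solid-volume conservation: h(1−n) = h₀(1−n₀) ⇒ h = h₀·(1−n₀)/(1−n)
h = 0.103 × (1 − 0.68)/(1 − 0.2959) = 0.103 × 0.4545 = 0.0468 km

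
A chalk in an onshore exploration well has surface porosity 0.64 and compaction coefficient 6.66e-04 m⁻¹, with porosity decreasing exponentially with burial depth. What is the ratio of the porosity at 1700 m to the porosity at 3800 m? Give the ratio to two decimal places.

4.05

Working in km (1 km = 1000 m; c in km⁻¹ = c in m⁻¹ × 1000):
φ(Z₁)/φ(Z₂) = e^(−c·Z₁)/e^(−c·Z₂) = e^{c(Z₂−Z₁)}
= exp(0.666 × 2.1) = exp(1.399) = 4.0495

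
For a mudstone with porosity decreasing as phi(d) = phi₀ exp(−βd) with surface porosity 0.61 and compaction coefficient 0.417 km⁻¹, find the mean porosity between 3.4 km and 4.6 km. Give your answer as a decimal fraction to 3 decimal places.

⟨phi⟩ = (1/(d₂−d₁)) ∫ phi₀ e^(−βd) dd = phi₀·(e^(−β·d₁) − e^(−β·d₂)) / (β·(d₂−d₁))
e^(−0.417×3.4) = 0.2422; e^(−0.417×4.6) = 0.1469
⟨phi⟩ = 0.61 × (0.2422 − 0.1469) / (0.417 × 1.2) = 0.61 × 0.1906 = 0.1163

0.116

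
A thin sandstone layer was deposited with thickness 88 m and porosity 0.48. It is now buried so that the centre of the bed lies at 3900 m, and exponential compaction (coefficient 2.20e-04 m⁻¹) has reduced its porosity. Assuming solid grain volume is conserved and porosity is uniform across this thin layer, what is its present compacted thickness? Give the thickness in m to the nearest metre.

57 m

Working in km (1 km = 1000 m; β in km⁻¹ = β in m⁻¹ × 1000):
Porosity at 3.9 km: phi = 0.48·exp(−0.22×3.9) = 0.2035
Solid-volume conservation: h(1−phi) = h₀(1−phi₀) ⇒ h = h₀·(1−phi₀)/(1−phi)
h = 0.088 × (1 − 0.48)/(1 − 0.2035) = 0.088 × 0.6529 = 0.0575 km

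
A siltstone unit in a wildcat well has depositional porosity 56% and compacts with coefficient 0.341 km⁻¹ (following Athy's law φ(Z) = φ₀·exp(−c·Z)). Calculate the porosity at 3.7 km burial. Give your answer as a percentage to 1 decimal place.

15.9%

φ = φ₀·exp(−c·Z) = 0.56 × exp(−0.341 × 3.7) = 0.56 × exp(−1.262)
  = 0.56 × 0.2832 = 0.1586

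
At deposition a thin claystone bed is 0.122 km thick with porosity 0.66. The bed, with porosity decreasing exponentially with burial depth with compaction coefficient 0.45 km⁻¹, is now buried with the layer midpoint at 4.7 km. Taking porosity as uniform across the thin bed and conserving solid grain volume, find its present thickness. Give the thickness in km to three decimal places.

0.045 km

Porosity at 4.7 km: φ = 0.66·exp(−0.45×4.7) = 0.0796
Solid-volume conservation: h(1−φ) = h₀(1−φ₀) ⇒ h = h₀·(1−φ₀)/(1−φ)
h = 0.122 × (1 − 0.66)/(1 − 0.0796) = 0.122 × 0.3694 = 0.0451 km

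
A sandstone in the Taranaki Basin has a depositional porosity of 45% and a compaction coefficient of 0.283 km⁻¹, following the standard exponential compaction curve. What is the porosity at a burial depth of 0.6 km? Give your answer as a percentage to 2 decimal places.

phi = phi₀·exp(−c·Z) = 0.45 × exp(−0.283 × 0.6) = 0.45 × exp(−0.1698)
  = 0.45 × 0.8438 = 0.3797

37.97%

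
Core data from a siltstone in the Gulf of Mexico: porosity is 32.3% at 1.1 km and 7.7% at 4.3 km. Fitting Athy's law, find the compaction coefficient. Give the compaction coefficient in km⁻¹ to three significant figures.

Athy: n(Z) = n₀ e^(−kZ) ⇒ n₁/n₂ = e^{k(Z₂−Z₁)} ⇒ k = ln(n₁/n₂)/(Z₂−Z₁)
k = ln(0.323/0.077) / (4.3 − 1.1) = ln(4.195) / 3.2 = 1.4338 / 3.2 = 0.4481 km⁻¹

0.448 km⁻¹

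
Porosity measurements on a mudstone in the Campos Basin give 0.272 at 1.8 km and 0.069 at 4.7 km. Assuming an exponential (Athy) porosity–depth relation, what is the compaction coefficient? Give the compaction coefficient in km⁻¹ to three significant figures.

Athy: phi(Z) = phi₀ e^(−kZ) ⇒ phi₁/phi₂ = e^{k(Z₂−Z₁)} ⇒ k = ln(phi₁/phi₂)/(Z₂−Z₁)
k = ln(0.272/0.069) / (4.7 − 1.8) = ln(3.942) / 2.9 = 1.3717 / 2.9 = 0.473 km⁻¹

0.473 km⁻¹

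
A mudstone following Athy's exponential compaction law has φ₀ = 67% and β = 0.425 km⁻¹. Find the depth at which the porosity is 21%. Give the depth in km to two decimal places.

Invert Athy's law: d = ln(φ₀/φ) / β
d = ln(0.67/0.21) / 0.425 = ln(3.19) / 0.425 = 1.1602 / 0.425 = 2.730 km

2.73 km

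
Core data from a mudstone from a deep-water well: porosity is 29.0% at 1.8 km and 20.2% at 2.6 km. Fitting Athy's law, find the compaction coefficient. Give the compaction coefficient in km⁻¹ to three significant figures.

Athy: φ(z) = φ₀ e^(−kz) ⇒ φ₁/φ₂ = e^{k(z₂−z₁)} ⇒ k = ln(φ₁/φ₂)/(z₂−z₁)
k = ln(0.29/0.202) / (2.6 − 1.8) = ln(1.436) / 0.8 = 0.3616 / 0.8 = 0.452 km⁻¹

0.452 km⁻¹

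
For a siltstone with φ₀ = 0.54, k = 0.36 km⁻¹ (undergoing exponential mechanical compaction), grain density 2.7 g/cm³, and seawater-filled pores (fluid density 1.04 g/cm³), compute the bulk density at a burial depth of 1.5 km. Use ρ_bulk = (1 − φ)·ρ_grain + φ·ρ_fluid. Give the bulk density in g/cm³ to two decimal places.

Porosity at depth: φ = 0.54·exp(−0.36×1.5) = 0.54×0.5827 = 0.3147
Bulk density: ρ_b = (1−φ)ρ_g + φ·ρ_f = 0.6853×2.7 + 0.3147×1.04
       = 1.850 + 0.327 = 2.178 g/cm³

2.18 g/cm³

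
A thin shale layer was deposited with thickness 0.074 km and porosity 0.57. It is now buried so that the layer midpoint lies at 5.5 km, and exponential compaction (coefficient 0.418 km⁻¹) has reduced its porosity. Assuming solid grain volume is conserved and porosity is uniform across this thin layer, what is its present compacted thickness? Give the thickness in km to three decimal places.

Porosity at 5.5 km: phi = 0.57·exp(−0.418×5.5) = 0.0572
Solid-volume conservation: h(1−phi) = h₀(1−phi₀) ⇒ h = h₀·(1−phi₀)/(1−phi)
h = 0.074 × (1 − 0.57)/(1 − 0.0572) = 0.074 × 0.4561 = 0.0338 km

0.034 km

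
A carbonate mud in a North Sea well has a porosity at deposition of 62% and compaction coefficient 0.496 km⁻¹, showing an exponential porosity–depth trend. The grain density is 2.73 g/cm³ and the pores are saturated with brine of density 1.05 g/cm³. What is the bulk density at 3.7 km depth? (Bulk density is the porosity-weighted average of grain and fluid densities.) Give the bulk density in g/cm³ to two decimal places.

Porosity at depth: φ = 0.62·exp(−0.496×3.7) = 0.62×0.1596 = 0.0989
Bulk density: ρ_b = (1−φ)ρ_g + φ·ρ_f = 0.9011×2.73 + 0.0989×1.05
       = 2.460 + 0.104 = 2.564 g/cm³

2.56 g/cm³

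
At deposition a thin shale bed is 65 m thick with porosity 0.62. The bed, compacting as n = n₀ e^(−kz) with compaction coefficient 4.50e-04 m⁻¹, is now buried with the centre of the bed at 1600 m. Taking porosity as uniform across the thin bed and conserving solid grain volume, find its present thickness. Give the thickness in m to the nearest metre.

Working in km (1 km = 1000 m; k in km⁻¹ = k in m⁻¹ × 1000):
Porosity at 1.6 km: n = 0.62·exp(−0.45×1.6) = 0.3018
Solid-volume conservation: h(1−n) = h₀(1−n₀) ⇒ h = h₀·(1−n₀)/(1−n)
h = 0.065 × (1 − 0.62)/(1 − 0.3018) = 0.065 × 0.5442 = 0.0354 km

35 m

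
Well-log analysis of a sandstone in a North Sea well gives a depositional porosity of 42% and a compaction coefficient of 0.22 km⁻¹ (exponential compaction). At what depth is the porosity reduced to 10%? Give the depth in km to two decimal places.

6.52 km

Invert Athy's law: Z = ln(phi₀/phi) / k
Z = ln(0.42/0.1) / 0.22 = ln(4.2) / 0.22 = 1.4351 / 0.22 = 6.523 km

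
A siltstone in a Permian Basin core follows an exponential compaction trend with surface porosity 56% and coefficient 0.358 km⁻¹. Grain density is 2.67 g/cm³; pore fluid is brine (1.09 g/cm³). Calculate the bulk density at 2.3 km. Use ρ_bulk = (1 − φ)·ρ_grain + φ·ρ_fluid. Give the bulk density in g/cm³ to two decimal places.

2.28 g/cm³

Porosity at depth: n = 0.56·exp(−0.358×2.3) = 0.56×0.4389 = 0.2458
Bulk density: ρ_b = (1−n)ρ_g + n·ρ_f = 0.7542×2.67 + 0.2458×1.09
       = 2.014 + 0.268 = 2.282 g/cm³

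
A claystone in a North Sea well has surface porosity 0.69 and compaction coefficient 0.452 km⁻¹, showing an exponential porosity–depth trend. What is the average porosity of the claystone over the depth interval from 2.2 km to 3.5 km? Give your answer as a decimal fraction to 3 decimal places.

0.193

⟨phi⟩ = (1/(d₂−d₁)) ∫ phi₀ e^(−cd) dd = phi₀·(e^(−c·d₁) − e^(−c·d₂)) / (c·(d₂−d₁))
e^(−0.452×2.2) = 0.3699; e^(−0.452×3.5) = 0.2056
⟨phi⟩ = 0.69 × (0.3699 − 0.2056) / (0.452 × 1.3) = 0.69 × 0.2798 = 0.1930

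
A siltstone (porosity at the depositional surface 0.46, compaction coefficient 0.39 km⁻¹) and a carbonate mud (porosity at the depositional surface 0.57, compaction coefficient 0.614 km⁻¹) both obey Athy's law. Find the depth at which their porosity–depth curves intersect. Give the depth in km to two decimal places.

Set n₀ₐ e^(−βₐZ) = n₀ᵦ e^(−βᵦZ) ⇒ ln(n₀ₐ/n₀ᵦ) = (βₐ − βᵦ)·Z
Z = ln(0.46/0.57) / (0.39 − 0.614) = -0.2144 / -0.224 = 0.957 km

0.96 km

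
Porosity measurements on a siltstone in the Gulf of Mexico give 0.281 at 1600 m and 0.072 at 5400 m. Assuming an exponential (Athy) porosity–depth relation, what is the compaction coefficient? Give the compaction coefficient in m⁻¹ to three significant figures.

0.000358 m⁻¹

Working in km (1 km = 1000 m; k in km⁻¹ = k in m⁻¹ × 1000):
Athy: phi(Z) = phi₀ e^(−kZ) ⇒ phi₁/phi₂ = e^{k(Z₂−Z₁)} ⇒ k = ln(phi₁/phi₂)/(Z₂−Z₁)
k = ln(0.281/0.072) / (5.4 − 1.6) = ln(3.903) / 3.8 = 1.3617 / 3.8 = 0.3583 km⁻¹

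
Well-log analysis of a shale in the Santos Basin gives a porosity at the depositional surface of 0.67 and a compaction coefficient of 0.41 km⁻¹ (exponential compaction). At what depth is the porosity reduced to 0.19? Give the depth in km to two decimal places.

3.07 km

Invert Athy's law: z = ln(φ₀/φ) / c
z = ln(0.67/0.19) / 0.41 = ln(3.526) / 0.41 = 1.2603 / 0.41 = 3.074 km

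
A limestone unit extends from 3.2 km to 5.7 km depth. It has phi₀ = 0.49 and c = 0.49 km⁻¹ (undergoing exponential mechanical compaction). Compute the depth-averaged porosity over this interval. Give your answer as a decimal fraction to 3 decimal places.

⟨phi⟩ = (1/(d₂−d₁)) ∫ phi₀ e^(−cd) dd = phi₀·(e^(−c·d₁) − e^(−c·d₂)) / (c·(d₂−d₁))
e^(−0.49×3.2) = 0.2085; e^(−0.49×5.7) = 0.0612
⟨phi⟩ = 0.49 × (0.2085 − 0.0612) / (0.49 × 2.5) = 0.49 × 0.1202 = 0.0589

0.059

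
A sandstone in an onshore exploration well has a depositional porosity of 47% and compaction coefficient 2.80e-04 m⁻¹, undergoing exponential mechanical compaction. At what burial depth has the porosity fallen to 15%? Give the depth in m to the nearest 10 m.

Working in km (1 km = 1000 m; β in km⁻¹ = β in m⁻¹ × 1000):
Invert Athy's law: z = ln(n₀/n) / β
z = ln(0.47/0.15) / 0.28 = ln(3.133) / 0.28 = 1.1421 / 0.28 = 4.079 km

4080 m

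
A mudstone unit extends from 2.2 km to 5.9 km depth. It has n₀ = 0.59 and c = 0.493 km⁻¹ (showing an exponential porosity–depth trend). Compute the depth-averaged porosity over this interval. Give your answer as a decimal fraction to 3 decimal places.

0.092

⟨n⟩ = (1/(Z₂−Z₁)) ∫ n₀ e^(−cZ) dZ = n₀·(e^(−c·Z₁) − e^(−c·Z₂)) / (c·(Z₂−Z₁))
e^(−0.493×2.2) = 0.3380; e^(−0.493×5.9) = 0.0545
⟨n⟩ = 0.59 × (0.3380 − 0.0545) / (0.493 × 3.7) = 0.59 × 0.1554 = 0.0917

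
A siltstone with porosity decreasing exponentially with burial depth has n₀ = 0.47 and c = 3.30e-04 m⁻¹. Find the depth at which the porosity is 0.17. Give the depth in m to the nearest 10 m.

3080 m

Working in km (1 km = 1000 m; c in km⁻¹ = c in m⁻¹ × 1000):
Invert Athy's law: d = ln(n₀/n) / c
d = ln(0.47/0.17) / 0.33 = ln(2.765) / 0.33 = 1.0169 / 0.33 = 3.082 km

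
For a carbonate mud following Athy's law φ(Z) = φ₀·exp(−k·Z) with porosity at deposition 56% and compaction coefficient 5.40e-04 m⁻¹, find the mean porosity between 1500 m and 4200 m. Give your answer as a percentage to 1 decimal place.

13.1%

Working in km (1 km = 1000 m; k in km⁻¹ = k in m⁻¹ × 1000):
⟨φ⟩ = (1/(Z₂−Z₁)) ∫ φ₀ e^(−kZ) dZ = φ₀·(e^(−k·Z₁) − e^(−k·Z₂)) / (k·(Z₂−Z₁))
e^(−0.54×1.5) = 0.4449; e^(−0.54×4.2) = 0.1035
⟨φ⟩ = 0.56 × (0.4449 − 0.1035) / (0.54 × 2.7) = 0.56 × 0.2341 = 0.1311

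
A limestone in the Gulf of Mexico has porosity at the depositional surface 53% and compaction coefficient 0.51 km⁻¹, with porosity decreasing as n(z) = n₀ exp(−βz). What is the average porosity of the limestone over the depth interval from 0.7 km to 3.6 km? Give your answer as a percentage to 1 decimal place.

19.4%

⟨n⟩ = (1/(z₂−z₁)) ∫ n₀ e^(−βz) dz = n₀·(e^(−β·z₁) − e^(−β·z₂)) / (β·(z₂−z₁))
e^(−0.51×0.7) = 0.6998; e^(−0.51×3.6) = 0.1595
⟨n⟩ = 0.53 × (0.6998 − 0.1595) / (0.51 × 2.9) = 0.53 × 0.3653 = 0.1936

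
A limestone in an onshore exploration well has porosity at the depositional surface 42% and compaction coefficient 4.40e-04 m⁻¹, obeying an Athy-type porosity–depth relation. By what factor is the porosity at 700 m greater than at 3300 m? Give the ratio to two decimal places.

Working in km (1 km = 1000 m; c in km⁻¹ = c in m⁻¹ × 1000):
n(d₁)/n(d₂) = e^(−c·d₁)/e^(−c·d₂) = e^{c(d₂−d₁)}
= exp(0.44 × 2.6) = exp(1.144) = 3.1393

3.14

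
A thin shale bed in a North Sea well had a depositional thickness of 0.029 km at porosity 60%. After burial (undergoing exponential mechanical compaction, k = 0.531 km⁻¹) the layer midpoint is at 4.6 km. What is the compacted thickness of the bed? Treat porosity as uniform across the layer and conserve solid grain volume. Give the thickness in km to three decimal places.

Porosity at 4.6 km: φ = 0.6·exp(−0.531×4.6) = 0.0522
Solid-volume conservation: h(1−φ) = h₀(1−φ₀) ⇒ h = h₀·(1−φ₀)/(1−φ)
h = 0.029 × (1 − 0.6)/(1 − 0.0522) = 0.029 × 0.4220 = 0.0122 km

0.012 km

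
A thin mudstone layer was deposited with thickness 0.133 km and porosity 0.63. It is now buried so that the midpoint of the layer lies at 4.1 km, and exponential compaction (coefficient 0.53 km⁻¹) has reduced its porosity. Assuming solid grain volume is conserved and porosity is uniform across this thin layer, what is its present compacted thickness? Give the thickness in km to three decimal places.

Porosity at 4.1 km: phi = 0.63·exp(−0.53×4.1) = 0.0717
Solid-volume conservation: h(1−phi) = h₀(1−phi₀) ⇒ h = h₀·(1−phi₀)/(1−phi)
h = 0.133 × (1 − 0.63)/(1 − 0.0717) = 0.133 × 0.3986 = 0.0530 km

0.053 km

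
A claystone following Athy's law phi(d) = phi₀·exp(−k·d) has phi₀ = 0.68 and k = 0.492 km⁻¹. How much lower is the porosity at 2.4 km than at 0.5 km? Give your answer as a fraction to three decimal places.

phi(0.5) = 0.68·e^(−0.492×0.5) = 0.5317
phi(2.4) = 0.68·e^(−0.492×2.4) = 0.2088
Δphi = 0.5317 − 0.2088 = 0.3229

0.323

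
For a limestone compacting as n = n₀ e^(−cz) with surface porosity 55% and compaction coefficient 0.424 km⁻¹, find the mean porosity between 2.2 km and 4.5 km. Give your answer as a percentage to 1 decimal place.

13.8%

⟨n⟩ = (1/(z₂−z₁)) ∫ n₀ e^(−cz) dz = n₀·(e^(−c·z₁) − e^(−c·z₂)) / (c·(z₂−z₁))
e^(−0.424×2.2) = 0.3935; e^(−0.424×4.5) = 0.1484
⟨n⟩ = 0.55 × (0.3935 − 0.1484) / (0.424 × 2.3) = 0.55 × 0.2513 = 0.1382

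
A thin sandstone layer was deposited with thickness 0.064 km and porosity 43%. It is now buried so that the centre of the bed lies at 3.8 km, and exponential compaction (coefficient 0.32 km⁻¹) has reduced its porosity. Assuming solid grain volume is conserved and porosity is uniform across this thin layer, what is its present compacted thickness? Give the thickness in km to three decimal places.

0.042 km

Porosity at 3.8 km: phi = 0.43·exp(−0.32×3.8) = 0.1275
Solid-volume conservation: h(1−phi) = h₀(1−phi₀) ⇒ h = h₀·(1−phi₀)/(1−phi)
h = 0.064 × (1 − 0.43)/(1 − 0.1275) = 0.064 × 0.6533 = 0.0418 km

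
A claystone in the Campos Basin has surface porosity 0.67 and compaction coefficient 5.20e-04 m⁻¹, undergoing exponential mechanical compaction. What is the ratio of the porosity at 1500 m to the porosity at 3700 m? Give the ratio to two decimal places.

Working in km (1 km = 1000 m; c in km⁻¹ = c in m⁻¹ × 1000):
n(Z₁)/n(Z₂) = e^(−c·Z₁)/e^(−c·Z₂) = e^{c(Z₂−Z₁)}
= exp(0.52 × 2.2) = exp(1.144) = 3.1393

3.14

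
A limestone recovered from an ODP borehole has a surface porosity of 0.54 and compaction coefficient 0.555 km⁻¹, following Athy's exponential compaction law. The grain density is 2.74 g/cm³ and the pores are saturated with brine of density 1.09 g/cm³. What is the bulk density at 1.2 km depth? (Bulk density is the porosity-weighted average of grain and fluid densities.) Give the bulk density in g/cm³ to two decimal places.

Porosity at depth: phi = 0.54·exp(−0.555×1.2) = 0.54×0.5138 = 0.2774
Bulk density: ρ_b = (1−phi)ρ_g + phi·ρ_f = 0.7226×2.74 + 0.2774×1.09
       = 1.980 + 0.302 = 2.282 g/cm³

2.28 g/cm³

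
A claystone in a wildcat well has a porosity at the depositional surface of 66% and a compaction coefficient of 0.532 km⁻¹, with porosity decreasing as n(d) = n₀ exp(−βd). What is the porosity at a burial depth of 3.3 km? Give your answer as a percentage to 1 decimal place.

n = n₀·exp(−β·d) = 0.66 × exp(−0.532 × 3.3) = 0.66 × exp(−1.756)
  = 0.66 × 0.1728 = 0.1141

11.4%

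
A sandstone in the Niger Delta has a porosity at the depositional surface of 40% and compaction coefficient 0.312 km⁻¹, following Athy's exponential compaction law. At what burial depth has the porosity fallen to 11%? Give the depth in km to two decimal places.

Invert Athy's law: z = ln(φ₀/φ) / c
z = ln(0.4/0.11) / 0.312 = ln(3.636) / 0.312 = 1.2910 / 0.312 = 4.138 km

4.14 km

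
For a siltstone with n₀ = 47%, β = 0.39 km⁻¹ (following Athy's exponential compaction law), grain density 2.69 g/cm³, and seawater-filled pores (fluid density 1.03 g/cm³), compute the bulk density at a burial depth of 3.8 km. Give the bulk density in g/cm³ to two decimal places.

2.51 g/cm³

Porosity at depth: n = 0.47·exp(−0.39×3.8) = 0.47×0.2272 = 0.1068
Bulk density: ρ_b = (1−n)ρ_g + n·ρ_f = 0.8932×2.69 + 0.1068×1.03
       = 2.403 + 0.110 = 2.513 g/cm³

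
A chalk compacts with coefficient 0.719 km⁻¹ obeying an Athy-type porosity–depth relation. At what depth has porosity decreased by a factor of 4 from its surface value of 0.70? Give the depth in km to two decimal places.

φ/φ₀ = 1/4 ⇒ exp(−c·Z) = 1/4 ⇒ Z = ln(4) / c
Z = 1.3863 / 0.719 = 1.928 km

1.93 km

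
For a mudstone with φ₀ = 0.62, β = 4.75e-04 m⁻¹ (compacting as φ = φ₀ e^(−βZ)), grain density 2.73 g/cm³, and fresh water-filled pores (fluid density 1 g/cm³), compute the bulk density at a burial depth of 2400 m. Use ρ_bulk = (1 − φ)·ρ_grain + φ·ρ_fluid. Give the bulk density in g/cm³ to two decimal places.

Working in km (1 km = 1000 m; β in km⁻¹ = β in m⁻¹ × 1000):
Porosity at depth: φ = 0.62·exp(−0.475×2.4) = 0.62×0.3198 = 0.1983
Bulk density: ρ_b = (1−φ)ρ_g + φ·ρ_f = 0.8017×2.73 + 0.1983×1
       = 2.189 + 0.198 = 2.387 g/cm³

2.39 g/cm³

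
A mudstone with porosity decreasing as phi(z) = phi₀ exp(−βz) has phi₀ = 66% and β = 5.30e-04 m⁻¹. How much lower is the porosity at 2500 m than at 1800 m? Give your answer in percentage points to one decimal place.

Working in km (1 km = 1000 m; β in km⁻¹ = β in m⁻¹ × 1000):
phi(1.8) = 0.66·e^(−0.53×1.8) = 0.2542
phi(2.5) = 0.66·e^(−0.53×2.5) = 0.1754
Δphi = 0.2542 − 0.1754 = 0.0788

7.9 percentage points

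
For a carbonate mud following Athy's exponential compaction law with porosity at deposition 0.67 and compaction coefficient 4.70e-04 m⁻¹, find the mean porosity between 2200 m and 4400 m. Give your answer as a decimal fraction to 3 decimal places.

0.148

Working in km (1 km = 1000 m; c in km⁻¹ = c in m⁻¹ × 1000):
⟨φ⟩ = (1/(z₂−z₁)) ∫ φ₀ e^(−cz) dz = φ₀·(e^(−c·z₁) − e^(−c·z₂)) / (c·(z₂−z₁))
e^(−0.47×2.2) = 0.3556; e^(−0.47×4.4) = 0.1264
⟨φ⟩ = 0.67 × (0.3556 − 0.1264) / (0.47 × 2.2) = 0.67 × 0.2216 = 0.1485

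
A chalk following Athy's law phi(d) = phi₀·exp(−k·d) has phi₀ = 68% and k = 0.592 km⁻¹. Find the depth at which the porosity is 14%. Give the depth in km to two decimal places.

2.67 km

Invert Athy's law: d = ln(phi₀/phi) / k
d = ln(0.68/0.14) / 0.592 = ln(4.857) / 0.592 = 1.5805 / 0.592 = 2.670 km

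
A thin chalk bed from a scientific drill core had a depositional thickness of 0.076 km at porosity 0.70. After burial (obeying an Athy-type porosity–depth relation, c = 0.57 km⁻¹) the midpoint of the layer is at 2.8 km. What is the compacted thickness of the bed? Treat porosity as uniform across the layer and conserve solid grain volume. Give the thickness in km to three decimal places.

Porosity at 2.8 km: φ = 0.7·exp(−0.57×2.8) = 0.1419
Solid-volume conservation: h(1−φ) = h₀(1−φ₀) ⇒ h = h₀·(1−φ₀)/(1−φ)
h = 0.076 × (1 − 0.7)/(1 − 0.1419) = 0.076 × 0.3496 = 0.0266 km

0.027 km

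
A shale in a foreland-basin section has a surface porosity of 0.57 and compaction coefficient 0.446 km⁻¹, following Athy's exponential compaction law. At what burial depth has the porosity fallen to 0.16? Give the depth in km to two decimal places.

Invert Athy's law: Z = ln(φ₀/φ) / β
Z = ln(0.57/0.16) / 0.446 = ln(3.562) / 0.446 = 1.2705 / 0.446 = 2.849 km

2.85 km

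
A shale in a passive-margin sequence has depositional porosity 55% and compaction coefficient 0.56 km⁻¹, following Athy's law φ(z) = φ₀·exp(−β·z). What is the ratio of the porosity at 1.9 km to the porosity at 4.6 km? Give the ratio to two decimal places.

4.54

φ(z₁)/φ(z₂) = e^(−β·z₁)/e^(−β·z₂) = e^{β(z₂−z₁)}
= exp(0.56 × 2.7) = exp(1.512) = 4.5358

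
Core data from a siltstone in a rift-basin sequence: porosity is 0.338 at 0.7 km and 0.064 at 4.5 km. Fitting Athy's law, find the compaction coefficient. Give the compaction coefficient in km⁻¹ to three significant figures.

0.438 km⁻¹

Athy: n(Z) = n₀ e^(−cZ) ⇒ n₁/n₂ = e^{c(Z₂−Z₁)} ⇒ c = ln(n₁/n₂)/(Z₂−Z₁)
c = ln(0.338/0.064) / (4.5 − 0.7) = ln(5.281) / 3.8 = 1.6642 / 3.8 = 0.4379 km⁻¹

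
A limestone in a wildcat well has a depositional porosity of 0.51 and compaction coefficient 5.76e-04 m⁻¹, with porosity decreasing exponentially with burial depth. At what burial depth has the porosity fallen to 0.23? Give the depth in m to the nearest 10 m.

Working in km (1 km = 1000 m; k in km⁻¹ = k in m⁻¹ × 1000):
Invert Athy's law: z = ln(φ₀/φ) / k
z = ln(0.51/0.23) / 0.576 = ln(2.217) / 0.576 = 0.7963 / 0.576 = 1.383 km

1380 m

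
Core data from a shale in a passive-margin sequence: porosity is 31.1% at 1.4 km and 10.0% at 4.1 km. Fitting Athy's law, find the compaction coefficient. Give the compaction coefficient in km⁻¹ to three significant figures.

Athy: φ(d) = φ₀ e^(−βd) ⇒ φ₁/φ₂ = e^{β(d₂−d₁)} ⇒ β = ln(φ₁/φ₂)/(d₂−d₁)
β = ln(0.311/0.1) / (4.1 − 1.4) = ln(3.11) / 2.7 = 1.1346 / 2.7 = 0.4202 km⁻¹

0.420 km⁻¹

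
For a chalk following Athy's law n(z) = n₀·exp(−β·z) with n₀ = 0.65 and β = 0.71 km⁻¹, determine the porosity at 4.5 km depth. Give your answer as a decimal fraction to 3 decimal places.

0.027

n = n₀·exp(−β·z) = 0.65 × exp(−0.71 × 4.5) = 0.65 × exp(−3.195)
  = 0.65 × 0.0410 = 0.0266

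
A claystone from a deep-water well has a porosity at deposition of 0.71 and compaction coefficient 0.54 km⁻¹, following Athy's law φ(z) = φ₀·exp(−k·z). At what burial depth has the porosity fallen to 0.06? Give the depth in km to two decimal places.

4.58 km

Invert Athy's law: z = ln(φ₀/φ) / k
z = ln(0.71/0.06) / 0.54 = ln(11.83) / 0.54 = 2.4709 / 0.54 = 4.576 km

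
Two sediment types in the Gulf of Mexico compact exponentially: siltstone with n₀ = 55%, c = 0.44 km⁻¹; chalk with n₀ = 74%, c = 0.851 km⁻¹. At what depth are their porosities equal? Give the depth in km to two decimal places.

Set n₀ₐ e^(−cₐZ) = n₀ᵦ e^(−cᵦZ) ⇒ ln(n₀ₐ/n₀ᵦ) = (cₐ − cᵦ)·Z
Z = ln(0.55/0.74) / (0.44 − 0.851) = -0.2967 / -0.411 = 0.722 km

0.72 km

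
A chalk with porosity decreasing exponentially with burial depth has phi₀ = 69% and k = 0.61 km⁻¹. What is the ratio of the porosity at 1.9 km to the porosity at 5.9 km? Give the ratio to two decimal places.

phi(z₁)/phi(z₂) = e^(−k·z₁)/e^(−k·z₂) = e^{k(z₂−z₁)}
= exp(0.61 × 4) = exp(2.44) = 11.4730

11.47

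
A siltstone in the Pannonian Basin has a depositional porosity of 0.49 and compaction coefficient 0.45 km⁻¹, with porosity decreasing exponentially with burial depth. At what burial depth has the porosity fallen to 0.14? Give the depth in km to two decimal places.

2.78 km

Invert Athy's law: d = ln(phi₀/phi) / c
d = ln(0.49/0.14) / 0.45 = ln(3.5) / 0.45 = 1.2528 / 0.45 = 2.784 km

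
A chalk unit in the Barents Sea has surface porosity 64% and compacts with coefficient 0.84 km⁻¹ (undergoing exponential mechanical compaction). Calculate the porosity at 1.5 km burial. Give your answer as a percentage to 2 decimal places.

phi = phi₀·exp(−β·z) = 0.64 × exp(−0.84 × 1.5) = 0.64 × exp(−1.26)
  = 0.64 × 0.2837 = 0.1815

18.15%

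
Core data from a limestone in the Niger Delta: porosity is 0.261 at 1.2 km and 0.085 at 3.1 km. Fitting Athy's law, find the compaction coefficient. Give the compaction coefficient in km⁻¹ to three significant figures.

0.590 km⁻¹

Athy: n(d) = n₀ e^(−kd) ⇒ n₁/n₂ = e^{k(d₂−d₁)} ⇒ k = ln(n₁/n₂)/(d₂−d₁)
k = ln(0.261/0.085) / (3.1 − 1.2) = ln(3.071) / 1.9 = 1.1219 / 1.9 = 0.5905 km⁻¹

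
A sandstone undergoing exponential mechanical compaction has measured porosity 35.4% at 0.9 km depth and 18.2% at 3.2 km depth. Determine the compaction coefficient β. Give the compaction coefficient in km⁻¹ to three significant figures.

0.289 km⁻¹

Athy: phi(d) = phi₀ e^(−βd) ⇒ phi₁/phi₂ = e^{β(d₂−d₁)} ⇒ β = ln(phi₁/phi₂)/(d₂−d₁)
β = ln(0.354/0.182) / (3.2 − 0.9) = ln(1.945) / 2.3 = 0.6653 / 2.3 = 0.2893 km⁻¹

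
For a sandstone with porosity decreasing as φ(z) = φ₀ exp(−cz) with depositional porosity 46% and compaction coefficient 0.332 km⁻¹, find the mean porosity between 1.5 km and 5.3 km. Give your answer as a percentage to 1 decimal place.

15.9%

⟨φ⟩ = (1/(z₂−z₁)) ∫ φ₀ e^(−cz) dz = φ₀·(e^(−c·z₁) − e^(−c·z₂)) / (c·(z₂−z₁))
e^(−0.332×1.5) = 0.6077; e^(−0.332×5.3) = 0.1721
⟨φ⟩ = 0.46 × (0.6077 − 0.1721) / (0.332 × 3.8) = 0.46 × 0.3453 = 0.1588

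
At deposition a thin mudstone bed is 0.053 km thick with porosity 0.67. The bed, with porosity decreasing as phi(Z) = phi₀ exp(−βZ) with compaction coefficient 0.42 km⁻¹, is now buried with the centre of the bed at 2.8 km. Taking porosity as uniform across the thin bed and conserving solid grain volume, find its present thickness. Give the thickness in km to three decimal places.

0.022 km

Porosity at 2.8 km: phi = 0.67·exp(−0.42×2.8) = 0.2067
Solid-volume conservation: h(1−phi) = h₀(1−phi₀) ⇒ h = h₀·(1−phi₀)/(1−phi)
h = 0.053 × (1 − 0.67)/(1 − 0.2067) = 0.053 × 0.4160 = 0.0220 km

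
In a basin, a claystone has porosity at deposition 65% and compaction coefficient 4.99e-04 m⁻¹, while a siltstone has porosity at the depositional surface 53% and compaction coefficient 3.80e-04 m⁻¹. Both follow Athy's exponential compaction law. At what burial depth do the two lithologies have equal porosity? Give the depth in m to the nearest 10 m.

1720 m

Working in km (1 km = 1000 m; c in km⁻¹ = c in m⁻¹ × 1000):
Set n₀ₐ e^(−cₐz) = n₀ᵦ e^(−cᵦz) ⇒ ln(n₀ₐ/n₀ᵦ) = (cₐ − cᵦ)·z
z = ln(0.65/0.53) / (0.499 − 0.38) = 0.2041 / 0.119 = 1.715 km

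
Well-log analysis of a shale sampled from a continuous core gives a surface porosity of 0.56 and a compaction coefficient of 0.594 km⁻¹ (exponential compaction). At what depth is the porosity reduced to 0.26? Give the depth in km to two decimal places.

1.29 km

Invert Athy's law: d = ln(φ₀/φ) / β
d = ln(0.56/0.26) / 0.594 = ln(2.154) / 0.594 = 0.7673 / 0.594 = 1.292 km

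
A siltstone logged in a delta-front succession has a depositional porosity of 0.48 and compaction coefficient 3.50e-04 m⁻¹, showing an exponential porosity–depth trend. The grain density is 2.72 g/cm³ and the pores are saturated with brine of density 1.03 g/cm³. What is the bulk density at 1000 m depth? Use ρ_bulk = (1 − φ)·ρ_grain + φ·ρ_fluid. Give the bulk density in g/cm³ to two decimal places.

Working in km (1 km = 1000 m; c in km⁻¹ = c in m⁻¹ × 1000):
Porosity at depth: phi = 0.48·exp(−0.35×1) = 0.48×0.7047 = 0.3383
Bulk density: ρ_b = (1−phi)ρ_g + phi·ρ_f = 0.6617×2.72 + 0.3383×1.03
       = 1.800 + 0.348 = 2.148 g/cm³

2.15 g/cm³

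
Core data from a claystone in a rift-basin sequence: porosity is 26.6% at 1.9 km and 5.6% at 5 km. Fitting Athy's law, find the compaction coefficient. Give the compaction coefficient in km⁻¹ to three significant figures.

0.503 km⁻¹

Athy: n(z) = n₀ e^(−kz) ⇒ n₁/n₂ = e^{k(z₂−z₁)} ⇒ k = ln(n₁/n₂)/(z₂−z₁)
k = ln(0.266/0.056) / (5 − 1.9) = ln(4.75) / 3.1 = 1.5581 / 3.1 = 0.5026 km⁻¹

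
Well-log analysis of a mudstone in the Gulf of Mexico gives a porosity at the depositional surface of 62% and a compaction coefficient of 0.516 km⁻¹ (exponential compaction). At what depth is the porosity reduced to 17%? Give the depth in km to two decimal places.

Invert Athy's law: d = ln(phi₀/phi) / c
d = ln(0.62/0.17) / 0.516 = ln(3.647) / 0.516 = 1.2939 / 0.516 = 2.508 km

2.51 km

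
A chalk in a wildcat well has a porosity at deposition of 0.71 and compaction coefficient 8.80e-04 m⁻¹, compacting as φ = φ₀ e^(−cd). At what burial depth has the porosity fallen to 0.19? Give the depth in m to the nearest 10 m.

1500 m

Working in km (1 km = 1000 m; c in km⁻¹ = c in m⁻¹ × 1000):
Invert Athy's law: d = ln(φ₀/φ) / c
d = ln(0.71/0.19) / 0.88 = ln(3.737) / 0.88 = 1.3182 / 0.88 = 1.498 km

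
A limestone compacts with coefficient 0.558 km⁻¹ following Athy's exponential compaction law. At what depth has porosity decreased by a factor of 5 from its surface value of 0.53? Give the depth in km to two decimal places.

2.88 km

phi/phi₀ = 1/5 ⇒ exp(−β·Z) = 1/5 ⇒ Z = ln(5) / β
Z = 1.6094 / 0.558 = 2.884 km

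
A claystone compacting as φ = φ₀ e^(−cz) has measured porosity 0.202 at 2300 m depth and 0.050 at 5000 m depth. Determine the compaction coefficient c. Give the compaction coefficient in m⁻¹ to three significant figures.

0.000517 m⁻¹

Working in km (1 km = 1000 m; c in km⁻¹ = c in m⁻¹ × 1000):
Athy: φ(z) = φ₀ e^(−cz) ⇒ φ₁/φ₂ = e^{c(z₂−z₁)} ⇒ c = ln(φ₁/φ₂)/(z₂−z₁)
c = ln(0.202/0.05) / (5 − 2.3) = ln(4.04) / 2.7 = 1.3962 / 2.7 = 0.5171 km⁻¹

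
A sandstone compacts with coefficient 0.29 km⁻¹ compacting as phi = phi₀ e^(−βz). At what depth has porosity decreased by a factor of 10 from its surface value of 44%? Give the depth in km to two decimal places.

phi/phi₀ = 1/10 ⇒ exp(−β·z) = 1/10 ⇒ z = ln(10) / β
z = 2.3026 / 0.29 = 7.940 km

7.94 km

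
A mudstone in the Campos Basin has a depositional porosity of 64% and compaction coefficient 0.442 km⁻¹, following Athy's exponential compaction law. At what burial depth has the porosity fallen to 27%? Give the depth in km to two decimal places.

Invert Athy's law: z = ln(φ₀/φ) / β
z = ln(0.64/0.27) / 0.442 = ln(2.37) / 0.442 = 0.8630 / 0.442 = 1.953 km

1.95 km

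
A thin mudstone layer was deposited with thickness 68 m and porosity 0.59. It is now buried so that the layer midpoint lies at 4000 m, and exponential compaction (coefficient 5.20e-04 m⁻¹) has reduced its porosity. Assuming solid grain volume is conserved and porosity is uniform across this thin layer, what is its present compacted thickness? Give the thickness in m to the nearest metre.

30 m

Working in km (1 km = 1000 m; c in km⁻¹ = c in m⁻¹ × 1000):
Porosity at 4 km: n = 0.59·exp(−0.52×4) = 0.0737
Solid-volume conservation: h(1−n) = h₀(1−n₀) ⇒ h = h₀·(1−n₀)/(1−n)
h = 0.068 × (1 − 0.59)/(1 − 0.0737) = 0.068 × 0.4426 = 0.0301 km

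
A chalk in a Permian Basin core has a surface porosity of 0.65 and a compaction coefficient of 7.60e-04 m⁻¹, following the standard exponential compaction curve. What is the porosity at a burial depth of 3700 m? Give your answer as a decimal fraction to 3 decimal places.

0.039

Working in km (1 km = 1000 m; k in km⁻¹ = k in m⁻¹ × 1000):
phi = phi₀·exp(−k·z) = 0.65 × exp(−0.76 × 3.7) = 0.65 × exp(−2.812)
  = 0.65 × 0.0601 = 0.0391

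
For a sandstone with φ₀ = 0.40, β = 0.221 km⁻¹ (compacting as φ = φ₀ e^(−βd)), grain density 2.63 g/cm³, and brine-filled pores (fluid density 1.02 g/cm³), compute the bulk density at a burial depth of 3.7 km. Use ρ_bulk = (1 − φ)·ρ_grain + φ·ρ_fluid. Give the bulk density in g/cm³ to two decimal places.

2.35 g/cm³

Porosity at depth: φ = 0.4·exp(−0.221×3.7) = 0.4×0.4414 = 0.1766
Bulk density: ρ_b = (1−φ)ρ_g + φ·ρ_f = 0.8234×2.63 + 0.1766×1.02
       = 2.166 + 0.180 = 2.346 g/cm³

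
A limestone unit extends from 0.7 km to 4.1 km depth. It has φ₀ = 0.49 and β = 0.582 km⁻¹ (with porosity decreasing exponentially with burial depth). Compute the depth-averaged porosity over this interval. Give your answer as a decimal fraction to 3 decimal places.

0.142

⟨φ⟩ = (1/(z₂−z₁)) ∫ φ₀ e^(−βz) dz = φ₀·(e^(−β·z₁) − e^(−β·z₂)) / (β·(z₂−z₁))
e^(−0.582×0.7) = 0.6654; e^(−0.582×4.1) = 0.0920
⟨φ⟩ = 0.49 × (0.6654 − 0.0920) / (0.582 × 3.4) = 0.49 × 0.2898 = 0.1420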